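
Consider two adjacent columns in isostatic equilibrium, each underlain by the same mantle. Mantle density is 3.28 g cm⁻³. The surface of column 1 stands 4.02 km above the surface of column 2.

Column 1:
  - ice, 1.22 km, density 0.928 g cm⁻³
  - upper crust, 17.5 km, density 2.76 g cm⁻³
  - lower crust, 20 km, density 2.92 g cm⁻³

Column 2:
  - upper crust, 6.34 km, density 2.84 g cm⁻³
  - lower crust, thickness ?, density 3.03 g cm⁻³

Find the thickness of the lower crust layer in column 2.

Take the compensation level at the base of the deeper column (depth z_c below the surface of column 1) and equate Σ ρ_i t_i down to z_c; mantle fills any gap and the z_c terms cancel.
Column 1: 1.22×0.928 + 17.5×2.76 + 20×2.92 + (z_c − 38.72)×3.28
Column 2: 4.02×0 + 6.34×2.84 + x×3.03 + (z_c − 4.02 − 6.34 − x)×3.28
The z_c×3.28 term appears on both sides and cancels. Collect the known terms of each column as K = Σ(ρt)_known − 3.28 × (depth of known layers): K_1 = 107.83216 − 3.28×38.72 = −19.16944; K_2 = 18.0056 − 3.28×(4.02 + 6.34) = −15.9752.
Balance: K_1 = K_2 − x×(3.28 − 3.03), so x = (K_2 − K_1)/(3.28 − 3.03) = 3.19424/0.25 = 12.8 km.

12.8 km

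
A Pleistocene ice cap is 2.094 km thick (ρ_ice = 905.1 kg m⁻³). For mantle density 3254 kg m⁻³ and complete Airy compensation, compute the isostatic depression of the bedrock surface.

For local isostatic compensation: the ice load ρ_ice t is balanced by mantle displaced below, ρ_m s.
s = t ρ_ice / ρ_m = 2.094 km × 905.1/3254 = 0.582 km.

0.582 km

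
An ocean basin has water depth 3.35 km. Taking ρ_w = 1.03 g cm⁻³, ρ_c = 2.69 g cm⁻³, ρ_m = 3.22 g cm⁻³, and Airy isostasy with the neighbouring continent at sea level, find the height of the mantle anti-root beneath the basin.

10.5 km

By Archimedes' principle applied to the lithosphere: replacing crust with seawater at the top is compensated by replacing crust with mantle at the base: d (ρ_c − ρ_w) = a (ρ_m − ρ_c).
a = d (ρ_c − ρ_w)/(ρ_m − ρ_c) = 3.35 km × 1.66/0.53 = 10.5 km.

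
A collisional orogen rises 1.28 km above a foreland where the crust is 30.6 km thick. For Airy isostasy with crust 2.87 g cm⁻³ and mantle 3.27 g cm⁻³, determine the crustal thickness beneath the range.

41.1 km

Root depth r = h ρ_c / (ρ_m − ρ_c) = 1.28 km × 2.87 / 0.4 = 9.184 km.
Total thickness = T + h + r = 30.6 km + 1.28 km + 9.184 km = 41.1 km.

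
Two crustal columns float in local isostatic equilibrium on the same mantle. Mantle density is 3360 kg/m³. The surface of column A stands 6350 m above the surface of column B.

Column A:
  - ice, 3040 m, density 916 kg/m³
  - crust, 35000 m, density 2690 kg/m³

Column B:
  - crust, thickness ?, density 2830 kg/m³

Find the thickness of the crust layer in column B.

18000 m

Take the compensation level at the base of the deeper column (depth z_c below the surface of column A) and equate Σ ρ_i t_i down to z_c; mantle fills any gap and the z_c terms cancel.
Column A: 3040×916 + 35000×2690 + (z_c − 38040)×3360
Column B: 6350×0 + x×2830 + (z_c − 6350 − 0 − x)×3360
The z_c×3360 term appears on both sides and cancels. Collect the known terms of each column as K = Σ(ρt)_known − 3360 × (depth of known layers): K_A = 96934640 − 3360×38040 = −30879760; K_B = 0 − 3360×(6350 + 0) = −21336000.
Balance: K_A = K_B − x×(3360 − 2830), so x = (K_B − K_A)/(3360 − 2830) = 9543760/530 = 18000 m.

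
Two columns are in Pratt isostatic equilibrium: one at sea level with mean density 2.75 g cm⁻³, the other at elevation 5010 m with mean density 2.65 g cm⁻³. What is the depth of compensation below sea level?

ρ_ref D = ρ (D + h) → D (ρ_ref − ρ) = ρ h.
D = ρ h/(ρ_ref − ρ) = 2.65 × 5010 m/(2.75 − 2.65) = 133000 m.

133000 m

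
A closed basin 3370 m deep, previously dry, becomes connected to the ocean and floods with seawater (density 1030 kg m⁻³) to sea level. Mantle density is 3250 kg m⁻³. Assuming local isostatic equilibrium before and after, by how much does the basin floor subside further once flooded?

1560 m

After flooding the water column is d + s deep. Its weight must equal the weight of mantle displaced by the extra subsidence s: (d + s) ρ_w = s ρ_m.
s = d ρ_w / (ρ_m − ρ_w) = 3370 m × 1030/(3250 − 1030) = 1560 m.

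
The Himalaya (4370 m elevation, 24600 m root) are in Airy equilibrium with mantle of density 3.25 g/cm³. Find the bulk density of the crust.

2.76 g/cm³

ρ_c h = (ρ_m − ρ_c) r → ρ_c (h + r) = ρ_m r → ρ_c = ρ_m r / (h + r).
ρ_c = 3.25 × 24600 m / (4370 m + 24600 m) = 2.76 g/cm³.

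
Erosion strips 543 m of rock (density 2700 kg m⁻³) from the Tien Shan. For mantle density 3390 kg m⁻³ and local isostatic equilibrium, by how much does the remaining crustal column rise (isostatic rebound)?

Unloading: uplift u = e ρ_c/ρ_m = 543 m × 2700/3390 = 432 m.

432 m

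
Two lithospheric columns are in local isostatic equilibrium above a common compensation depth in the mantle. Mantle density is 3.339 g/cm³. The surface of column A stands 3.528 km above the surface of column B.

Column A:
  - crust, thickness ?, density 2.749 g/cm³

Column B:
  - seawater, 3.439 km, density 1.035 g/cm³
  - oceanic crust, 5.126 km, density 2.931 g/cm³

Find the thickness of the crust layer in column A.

36.9 km

Take the compensation level at the base of the deeper column (depth z_c below the surface of column A) and equate Σ ρ_i t_i down to z_c; mantle fills any gap and the z_c terms cancel.
Column A: x×2.749 + (z_c − 0 − x)×3.339
Column B: 3.528×0 + 3.439×1.035 + 5.126×2.931 + (z_c − 3.528 − 8.565)×3.339
The z_c×3.339 term appears on both sides and cancels. Collect the known terms of each column as K = Σ(ρt)_known − 3.339 × (depth of known layers): K_A = 0 − 3.339×0 = 0; K_B = 18.583671 − 3.339×(3.528 + 8.565) = −21.794856.
Balance: K_A − x×(3.339 − 2.749) = K_B, so x = (K_A − K_B)/(3.339 − 2.749) = 21.7949/0.59 = 36.9 km.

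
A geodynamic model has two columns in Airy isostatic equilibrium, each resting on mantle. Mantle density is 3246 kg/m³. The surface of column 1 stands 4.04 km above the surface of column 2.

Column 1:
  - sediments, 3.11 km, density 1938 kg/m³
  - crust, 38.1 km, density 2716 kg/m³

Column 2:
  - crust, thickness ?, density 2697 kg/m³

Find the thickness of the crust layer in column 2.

Take the compensation level at the base of the deeper column (depth z_c below the surface of column 1) and equate Σ ρ_i t_i down to z_c; mantle fills any gap and the z_c terms cancel.
Column 1: 3.11×1938 + 38.1×2716 + (z_c − 41.21)×3246
Column 2: 4.04×0 + x×2697 + (z_c − 4.04 − 0 − x)×3246
The z_c×3246 term appears on both sides and cancels. Collect the known terms of each column as K = Σ(ρt)_known − 3246 × (depth of known layers): K_1 = 109506.78 − 3246×41.21 = −24260.88; K_2 = 0 − 3246×(4.04 + 0) = −13113.84.
Balance: K_1 = K_2 − x×(3246 − 2697), so x = (K_2 − K_1)/(3246 − 2697) = 11147/549 = 20.3 km.

20.3 km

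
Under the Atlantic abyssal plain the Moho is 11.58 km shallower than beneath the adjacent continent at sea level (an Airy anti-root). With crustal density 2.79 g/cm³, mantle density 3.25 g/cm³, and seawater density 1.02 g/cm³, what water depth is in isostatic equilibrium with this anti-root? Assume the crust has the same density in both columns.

3.01 km

Replacing a thickness d of crust by seawater at the top must be balanced by replacing crust with mantle at the base: d (ρ_c − ρ_w) = a (ρ_m − ρ_c).
d = a (ρ_m − ρ_c)/(ρ_c − ρ_w) = 11.58 km × 0.46/1.77 = 3.01 km.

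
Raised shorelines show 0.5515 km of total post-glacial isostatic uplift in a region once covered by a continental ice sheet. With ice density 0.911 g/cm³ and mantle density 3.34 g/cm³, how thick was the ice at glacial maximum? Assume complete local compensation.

u = t ρ_ice/ρ_m → t = u ρ_m/ρ_ice = 0.5515 km × 3.34/0.911 = 2.02 km.

2.02 km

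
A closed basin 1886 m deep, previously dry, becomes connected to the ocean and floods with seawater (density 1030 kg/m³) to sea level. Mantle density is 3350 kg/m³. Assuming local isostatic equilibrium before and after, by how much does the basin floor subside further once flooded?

837 m

After flooding the water column is d + s deep. Its weight must equal the weight of mantle displaced by the extra subsidence s: (d + s) ρ_w = s ρ_m.
s = d ρ_w / (ρ_m − ρ_w) = 1886 m × 1030/(3350 − 1030) = 837 m.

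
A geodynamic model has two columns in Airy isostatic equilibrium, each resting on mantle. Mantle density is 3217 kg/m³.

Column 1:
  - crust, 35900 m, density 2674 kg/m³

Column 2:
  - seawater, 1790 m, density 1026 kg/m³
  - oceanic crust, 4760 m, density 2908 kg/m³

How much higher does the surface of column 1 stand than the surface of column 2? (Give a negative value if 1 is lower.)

4380 m

For any compensation level in the mantle, the mantle terms cancel and isostasy reduces to e = (Σt_1 − Σt_2) − (Σ(ρt)_1 − Σ(ρt)_2) / ρ_m.
Σt_1 = 35900 m; Σt_2 = 6550 m; Σ(ρt)_1 = 95996600; Σ(ρt)_2 = 15678620 (in m·kg/m³).
e = (35900 − 6550) − (95996600 − 15678620) / 3217 = 4380 m.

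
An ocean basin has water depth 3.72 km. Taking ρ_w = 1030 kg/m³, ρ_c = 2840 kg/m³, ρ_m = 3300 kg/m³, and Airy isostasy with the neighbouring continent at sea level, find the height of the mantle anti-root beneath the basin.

By Archimedes' principle applied to the lithosphere: replacing crust with seawater at the top is compensated by replacing crust with mantle at the base: d (ρ_c − ρ_w) = a (ρ_m − ρ_c).
a = d (ρ_c − ρ_w)/(ρ_m − ρ_c) = 3.72 km × 1810/460 = 14.6 km.

14.6 km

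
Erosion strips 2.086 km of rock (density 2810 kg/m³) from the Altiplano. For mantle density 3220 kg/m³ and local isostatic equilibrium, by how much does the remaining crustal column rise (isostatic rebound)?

1.82 km

Unloading: uplift u = e ρ_c/ρ_m = 2.086 km × 2810/3220 = 1.82 km.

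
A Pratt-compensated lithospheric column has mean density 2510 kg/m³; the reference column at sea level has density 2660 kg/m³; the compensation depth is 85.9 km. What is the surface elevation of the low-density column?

5.13 km

ρ_ref D = ρ (D + h) → h = D (ρ_ref − ρ)/ρ.
h = 85.9 km × (2660 − 2510)/2510 = 5.13 km.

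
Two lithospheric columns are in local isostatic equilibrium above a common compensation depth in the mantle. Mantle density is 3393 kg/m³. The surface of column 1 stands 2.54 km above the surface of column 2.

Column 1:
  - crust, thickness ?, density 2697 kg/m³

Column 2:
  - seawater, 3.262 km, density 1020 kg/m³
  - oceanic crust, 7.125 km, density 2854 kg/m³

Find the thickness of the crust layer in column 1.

Take the compensation level at the base of the deeper column (depth z_c below the surface of column 1) and equate Σ ρ_i t_i down to z_c; mantle fills any gap and the z_c terms cancel.
Column 1: x×2697 + (z_c − 0 − x)×3393
Column 2: 2.54×0 + 3.262×1020 + 7.125×2854 + (z_c − 2.54 − 10.387)×3393
The z_c×3393 term appears on both sides and cancels. Collect the known terms of each column as K = Σ(ρt)_known − 3393 × (depth of known layers): K_1 = 0 − 3393×0 = 0; K_2 = 23661.99 − 3393×(2.54 + 10.387) = −20199.321.
Balance: K_1 − x×(3393 − 2697) = K_2, so x = (K_1 − K_2)/(3393 − 2697) = 20199.3/696 = 29 km.

29 km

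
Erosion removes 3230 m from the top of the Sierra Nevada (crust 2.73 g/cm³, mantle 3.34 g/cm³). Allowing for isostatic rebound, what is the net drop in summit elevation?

Rebound u = e ρ_c/ρ_m = 3230 m × 2.73/3.34 = 2640 m.
Net surface drop = e − u = 3230 m − 2640 m = e (ρ_m − ρ_c)/ρ_m = 590 m.

590 m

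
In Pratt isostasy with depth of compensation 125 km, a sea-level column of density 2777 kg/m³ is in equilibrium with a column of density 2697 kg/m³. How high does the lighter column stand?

3.71 km

ρ_ref D = ρ (D + h) → h = D (ρ_ref − ρ)/ρ.
h = 125 km × (2777 − 2697)/2697 = 3.71 km.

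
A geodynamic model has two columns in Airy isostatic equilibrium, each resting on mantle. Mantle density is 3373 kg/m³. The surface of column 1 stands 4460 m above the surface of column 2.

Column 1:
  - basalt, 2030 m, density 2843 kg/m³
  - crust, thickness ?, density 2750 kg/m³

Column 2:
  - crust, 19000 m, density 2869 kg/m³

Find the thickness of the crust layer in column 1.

37800 m

Take the compensation level at the base of the deeper column (depth z_c below the surface of column 1) and equate Σ ρ_i t_i down to z_c; mantle fills any gap and the z_c terms cancel.
Column 1: 2030×2843 + x×2750 + (z_c − 2030 − x)×3373
Column 2: 4460×0 + 19000×2869 + (z_c − 4460 − 19000)×3373
The z_c×3373 term appears on both sides and cancels. Collect the known terms of each column as K = Σ(ρt)_known − 3373 × (depth of known layers): K_1 = 5771290 − 3373×2030 = −1075900; K_2 = 54511000 − 3373×(4460 + 19000) = −24619580.
Balance: K_1 − x×(3373 − 2750) = K_2, so x = (K_1 − K_2)/(3373 − 2750) = 23543700/623 = 37800 m.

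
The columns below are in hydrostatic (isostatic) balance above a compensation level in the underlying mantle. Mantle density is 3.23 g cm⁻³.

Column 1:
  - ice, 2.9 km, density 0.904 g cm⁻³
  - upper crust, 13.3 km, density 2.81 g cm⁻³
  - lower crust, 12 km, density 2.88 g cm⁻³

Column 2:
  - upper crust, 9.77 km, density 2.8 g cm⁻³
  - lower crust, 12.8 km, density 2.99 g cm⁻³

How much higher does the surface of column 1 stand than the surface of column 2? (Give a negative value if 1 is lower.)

For any compensation level in the mantle, the mantle terms cancel and isostasy reduces to e = (Σt_1 − Σt_2) − (Σ(ρt)_1 − Σ(ρt)_2) / ρ_m.
Σt_1 = 28.2 km; Σt_2 = 22.57 km; Σ(ρt)_1 = 74.5546; Σ(ρt)_2 = 65.628 (in km·g cm⁻³).
e = (28.2 − 22.57) − (74.5546 − 65.628) / 3.23 = 2.87 km.

2.87 km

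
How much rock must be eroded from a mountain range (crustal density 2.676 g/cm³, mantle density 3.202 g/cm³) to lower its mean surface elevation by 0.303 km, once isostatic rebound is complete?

1.84 km

Net drop Δ = e − u = e − e ρ_c/ρ_m = e (ρ_m − ρ_c)/ρ_m.
e = Δ ρ_m/(ρ_m − ρ_c) = 0.303 km × 3.202/0.526 = 1.84 km.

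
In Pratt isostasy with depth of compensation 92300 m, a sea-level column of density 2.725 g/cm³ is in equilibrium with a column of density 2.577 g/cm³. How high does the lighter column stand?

ρ_ref D = ρ (D + h) → h = D (ρ_ref − ρ)/ρ.
h = 92300 m × (2.725 − 2.577)/2.577 = 5300 m.

5300 m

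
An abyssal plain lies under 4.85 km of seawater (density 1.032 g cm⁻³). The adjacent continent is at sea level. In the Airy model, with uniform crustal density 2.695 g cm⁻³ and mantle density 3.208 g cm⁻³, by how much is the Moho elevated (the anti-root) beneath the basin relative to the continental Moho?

By Archimedes' principle applied to the lithosphere: replacing crust with seawater at the top is compensated by replacing crust with mantle at the base: d (ρ_c − ρ_w) = a (ρ_m − ρ_c).
a = d (ρ_c − ρ_w)/(ρ_m − ρ_c) = 4.85 km × 1.663/0.513 = 15.7 km.

15.7 km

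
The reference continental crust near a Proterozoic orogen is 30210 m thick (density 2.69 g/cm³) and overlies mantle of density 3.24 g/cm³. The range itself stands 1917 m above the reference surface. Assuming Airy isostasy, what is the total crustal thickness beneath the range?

41500 m

Root depth r = h ρ_c / (ρ_m − ρ_c) = 1917 m × 2.69 / 0.55 = 9376 m.
Total thickness = T + h + r = 30210 m + 1917 m + 9376 m = 41500 m.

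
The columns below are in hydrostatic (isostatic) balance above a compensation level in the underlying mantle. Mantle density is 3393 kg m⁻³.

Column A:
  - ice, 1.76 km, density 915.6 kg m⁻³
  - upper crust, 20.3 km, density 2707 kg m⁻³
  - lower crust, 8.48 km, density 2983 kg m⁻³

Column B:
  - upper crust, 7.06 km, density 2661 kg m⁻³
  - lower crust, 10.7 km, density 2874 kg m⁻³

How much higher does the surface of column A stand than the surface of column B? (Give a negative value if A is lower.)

3.25 km

For any compensation level in the mantle, the mantle terms cancel and isostasy reduces to e = (Σt_A − Σt_B) − (Σ(ρt)_A − Σ(ρt)_B) / ρ_m.
Σt_A = 30.54 km; Σt_B = 17.76 km; Σ(ρt)_A = 81859.396; Σ(ρt)_B = 49538.46 (in km·kg m⁻³).
e = (30.54 − 17.76) − (81859.396 − 49538.46) / 3393 = 3.25 km.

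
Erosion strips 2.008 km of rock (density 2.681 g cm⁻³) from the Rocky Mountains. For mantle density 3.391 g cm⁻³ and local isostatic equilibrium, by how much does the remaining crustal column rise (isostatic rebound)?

1.59 km

Unloading: uplift u = e ρ_c/ρ_m = 2.008 km × 2.681/3.391 = 1.59 km.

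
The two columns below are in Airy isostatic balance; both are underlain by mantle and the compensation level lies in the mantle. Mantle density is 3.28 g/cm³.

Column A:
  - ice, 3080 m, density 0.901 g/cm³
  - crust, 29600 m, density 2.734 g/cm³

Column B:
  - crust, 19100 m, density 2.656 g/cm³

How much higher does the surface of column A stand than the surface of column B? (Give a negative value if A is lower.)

3530 m

For any compensation level in the mantle, the mantle terms cancel and isostasy reduces to e = (Σt_A − Σt_B) − (Σ(ρt)_A − Σ(ρt)_B) / ρ_m.
Σt_A = 32680 m; Σt_B = 19100 m; Σ(ρt)_A = 83701.48; Σ(ρt)_B = 50729.6 (in m·g/cm³).
e = (32680 − 19100) − (83701.48 − 50729.6) / 3.28 = 3530 m.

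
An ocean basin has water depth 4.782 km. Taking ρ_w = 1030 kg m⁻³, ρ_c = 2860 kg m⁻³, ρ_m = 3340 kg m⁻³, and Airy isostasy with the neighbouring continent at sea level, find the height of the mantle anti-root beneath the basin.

Balancing pressure at the compensation depth: replacing crust with seawater at the top is compensated by replacing crust with mantle at the base: d (ρ_c − ρ_w) = a (ρ_m − ρ_c).
a = d (ρ_c − ρ_w)/(ρ_m − ρ_c) = 4.782 km × 1830/480 = 18.2 km.

18.2 km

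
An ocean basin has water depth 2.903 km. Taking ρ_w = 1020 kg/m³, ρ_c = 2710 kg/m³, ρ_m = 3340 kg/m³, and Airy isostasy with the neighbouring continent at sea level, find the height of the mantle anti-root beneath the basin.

7.79 km

Isostatic balance requires: replacing crust with seawater at the top is compensated by replacing crust with mantle at the base: d (ρ_c − ρ_w) = a (ρ_m − ρ_c).
a = d (ρ_c − ρ_w)/(ρ_m − ρ_c) = 2.903 km × 1690/630 = 7.79 km.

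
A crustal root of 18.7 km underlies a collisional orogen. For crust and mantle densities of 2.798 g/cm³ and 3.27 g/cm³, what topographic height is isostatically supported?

3.15 km

For local isostatic compensation: ρ_c h = (ρ_m − ρ_c) r.
h = r (ρ_m − ρ_c) / ρ_c = 18.7 km × (3.27 − 2.798) / 2.798 = 3.15 km.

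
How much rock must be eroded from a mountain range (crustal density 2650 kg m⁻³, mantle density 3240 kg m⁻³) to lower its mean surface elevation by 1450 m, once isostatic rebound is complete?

Net drop Δ = e − u = e − e ρ_c/ρ_m = e (ρ_m − ρ_c)/ρ_m.
e = Δ ρ_m/(ρ_m − ρ_c) = 1450 m × 3240/590 = 7960 m.

7960 m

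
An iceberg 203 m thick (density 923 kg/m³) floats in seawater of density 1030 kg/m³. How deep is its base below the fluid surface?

Draft d = t ρ_obj/ρ_fluid = 203 m × 923/1030 = 182 m.

182 m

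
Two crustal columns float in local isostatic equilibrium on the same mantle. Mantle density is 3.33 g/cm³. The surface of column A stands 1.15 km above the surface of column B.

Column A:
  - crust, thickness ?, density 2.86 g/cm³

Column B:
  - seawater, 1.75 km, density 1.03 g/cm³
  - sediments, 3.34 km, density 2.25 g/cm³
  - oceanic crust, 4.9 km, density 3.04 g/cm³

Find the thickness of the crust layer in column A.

Take the compensation level at the base of the deeper column (depth z_c below the surface of column A) and equate Σ ρ_i t_i down to z_c; mantle fills any gap and the z_c terms cancel.
Column A: x×2.86 + (z_c − 0 − x)×3.33
Column B: 1.15×0 + 1.75×1.03 + 3.34×2.25 + 4.9×3.04 + (z_c − 1.15 − 9.99)×3.33
The z_c×3.33 term appears on both sides and cancels. Collect the known terms of each column as K = Σ(ρt)_known − 3.33 × (depth of known layers): K_A = 0 − 3.33×0 = 0; K_B = 24.2135 − 3.33×(1.15 + 9.99) = −12.8827.
Balance: K_A − x×(3.33 − 2.86) = K_B, so x = (K_A − K_B)/(3.33 − 2.86) = 12.8827/0.47 = 27.4 km.

27.4 km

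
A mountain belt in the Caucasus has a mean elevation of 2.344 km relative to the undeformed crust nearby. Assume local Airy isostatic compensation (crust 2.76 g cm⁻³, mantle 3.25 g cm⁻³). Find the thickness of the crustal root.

13.2 km

In Airy isostatic equilibrium: the weight of the topography is balanced by the buoyancy of the root, ρ_c h = (ρ_m − ρ_c) r.
r = h · ρ_c / (ρ_m − ρ_c) = 2.344 km × 2.76 / (3.25 − 2.76) = 13.2 km.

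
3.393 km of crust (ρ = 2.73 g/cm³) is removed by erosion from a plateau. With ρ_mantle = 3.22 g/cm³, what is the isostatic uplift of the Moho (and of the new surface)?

Unloading: uplift u = e ρ_c/ρ_m = 3.393 km × 2.73/3.22 = 2.88 km.

2.88 km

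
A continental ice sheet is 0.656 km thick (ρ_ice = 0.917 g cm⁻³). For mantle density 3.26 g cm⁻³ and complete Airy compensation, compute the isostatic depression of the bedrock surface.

For local isostatic compensation: the ice load ρ_ice t is balanced by mantle displaced below, ρ_m s.
s = t ρ_ice / ρ_m = 0.656 km × 0.917/3.26 = 0.185 km.

0.185 km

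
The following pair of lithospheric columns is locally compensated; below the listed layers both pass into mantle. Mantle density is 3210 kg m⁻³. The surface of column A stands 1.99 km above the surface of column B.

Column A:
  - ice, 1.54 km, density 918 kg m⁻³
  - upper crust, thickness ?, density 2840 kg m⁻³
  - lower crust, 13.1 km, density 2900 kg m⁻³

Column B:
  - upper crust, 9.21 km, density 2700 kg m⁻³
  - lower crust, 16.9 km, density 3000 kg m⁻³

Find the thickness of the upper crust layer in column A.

Take the compensation level at the base of the deeper column (depth z_c below the surface of column A) and equate Σ ρ_i t_i down to z_c; mantle fills any gap and the z_c terms cancel.
Column A: 1.54×918 + x×2840 + 13.1×2900 + (z_c − 14.64 − x)×3210
Column B: 1.99×0 + 9.21×2700 + 16.9×3000 + (z_c − 1.99 − 26.11)×3210
The z_c×3210 term appears on both sides and cancels. Collect the known terms of each column as K = Σ(ρt)_known − 3210 × (depth of known layers): K_A = 39403.72 − 3210×14.64 = −7590.68; K_B = 75567 − 3210×(1.99 + 26.11) = −14634.
Balance: K_A − x×(3210 − 2840) = K_B, so x = (K_A − K_B)/(3210 − 2840) = 7043.32/370 = 19 km.

19 km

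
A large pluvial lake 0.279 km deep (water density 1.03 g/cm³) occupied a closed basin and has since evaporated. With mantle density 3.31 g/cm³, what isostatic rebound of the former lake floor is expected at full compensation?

u = d ρ_w/ρ_m = 0.279 km × 1.03/3.31 = 0.0868 km.

0.0868 km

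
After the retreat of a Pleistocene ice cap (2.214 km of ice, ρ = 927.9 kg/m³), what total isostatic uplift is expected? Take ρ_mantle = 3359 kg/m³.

Removing the load lets mantle flow back in; uplift u satisfies ρ_ice t = ρ_m u.
u = t ρ_ice/ρ_m = 2.214 km × 927.9/3359 = 0.612 km.

0.612 km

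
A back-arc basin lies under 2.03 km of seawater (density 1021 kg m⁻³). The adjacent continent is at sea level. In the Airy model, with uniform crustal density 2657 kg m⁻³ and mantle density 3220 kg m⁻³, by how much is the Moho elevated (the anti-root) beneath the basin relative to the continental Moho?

In Airy isostatic equilibrium: replacing crust with seawater at the top is compensated by replacing crust with mantle at the base: d (ρ_c − ρ_w) = a (ρ_m − ρ_c).
a = d (ρ_c − ρ_w)/(ρ_m − ρ_c) = 2.03 km × 1636/563 = 5.9 km.

5.9 km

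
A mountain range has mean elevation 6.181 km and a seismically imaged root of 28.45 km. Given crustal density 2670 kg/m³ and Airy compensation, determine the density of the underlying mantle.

3250 kg/m³

Airy balance: ρ_c h = (ρ_m − ρ_c) r → ρ_m = ρ_c (1 + h/r).
ρ_m = 2670 × (1 + 6.181 km/28.45 km) = 3250 kg/m³.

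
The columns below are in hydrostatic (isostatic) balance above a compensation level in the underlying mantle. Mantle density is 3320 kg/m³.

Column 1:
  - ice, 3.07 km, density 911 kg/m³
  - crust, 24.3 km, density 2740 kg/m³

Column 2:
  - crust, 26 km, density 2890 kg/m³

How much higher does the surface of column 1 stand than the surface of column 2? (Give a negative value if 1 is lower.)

3.11 km

For any compensation level in the mantle, the mantle terms cancel and isostasy reduces to e = (Σt_1 − Σt_2) − (Σ(ρt)_1 − Σ(ρt)_2) / ρ_m.
Σt_1 = 27.37 km; Σt_2 = 26 km; Σ(ρt)_1 = 69378.77; Σ(ρt)_2 = 75140 (in km·kg/m³).
e = (27.37 − 26) − (69378.77 − 75140) / 3320 = 3.11 km.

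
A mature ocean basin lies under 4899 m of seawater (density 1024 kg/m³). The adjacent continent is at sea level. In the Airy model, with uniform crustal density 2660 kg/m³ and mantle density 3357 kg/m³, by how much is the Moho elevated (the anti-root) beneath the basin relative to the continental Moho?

11500 m

By Archimedes' principle applied to the lithosphere: replacing crust with seawater at the top is compensated by replacing crust with mantle at the base: d (ρ_c − ρ_w) = a (ρ_m − ρ_c).
a = d (ρ_c − ρ_w)/(ρ_m − ρ_c) = 4899 m × 1636/697 = 11500 m.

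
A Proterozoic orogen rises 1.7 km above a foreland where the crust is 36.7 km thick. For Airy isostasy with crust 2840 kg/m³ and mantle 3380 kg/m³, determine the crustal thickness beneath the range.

47.3 km

Root depth r = h ρ_c / (ρ_m − ρ_c) = 1.7 km × 2840 / 540 = 8.941 km.
Total thickness = T + h + r = 36.7 km + 1.7 km + 8.941 km = 47.3 km.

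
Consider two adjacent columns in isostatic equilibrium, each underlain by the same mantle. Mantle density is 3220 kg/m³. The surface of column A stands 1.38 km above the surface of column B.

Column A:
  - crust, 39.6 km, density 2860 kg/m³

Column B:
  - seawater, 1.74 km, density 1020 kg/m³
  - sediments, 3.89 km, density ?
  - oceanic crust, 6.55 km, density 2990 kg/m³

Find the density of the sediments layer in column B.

2070 kg/m³

Take the compensation level at the base of the deeper column (depth z_c below the surface of column A) and equate Σ ρ_i t_i down to z_c; mantle fills any gap and the z_c terms cancel.
Column A: 39.6×2860 + (z_c − 39.6)×3220
Column B: 1.38×0 + 1.74×1020 + 3.89×ρ + 6.55×2990 + (z_c − 1.38 − 12.18)×3220
The z_c×3220 term appears on both sides and cancels. Collect the known terms of each column as K = Σ(ρt)_known − 3220 × (depth of known layers): K_A = 113256 − 3220×39.6 = −14256; K_B = 21359.3 − 3220×(1.38 + 12.18) = −22303.9.
Balance: K_A = K_B + 3.89×ρ, so ρ = (K_A − K_B)/3.89 = 8047.9/3.89 = 2070 kg/m³.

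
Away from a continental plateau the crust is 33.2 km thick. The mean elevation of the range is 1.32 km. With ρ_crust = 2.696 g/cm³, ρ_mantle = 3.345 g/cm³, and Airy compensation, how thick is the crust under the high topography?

40 km

Root depth r = h ρ_c / (ρ_m − ρ_c) = 1.32 km × 2.696 / 0.649 = 5.483 km.
Total thickness = T + h + r = 33.2 km + 1.32 km + 5.483 km = 40 km.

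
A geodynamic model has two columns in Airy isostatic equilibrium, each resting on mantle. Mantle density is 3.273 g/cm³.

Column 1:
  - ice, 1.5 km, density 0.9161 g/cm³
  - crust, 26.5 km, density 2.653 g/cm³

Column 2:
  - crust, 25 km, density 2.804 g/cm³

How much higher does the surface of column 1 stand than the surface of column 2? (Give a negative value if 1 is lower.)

For any compensation level in the mantle, the mantle terms cancel and isostasy reduces to e = (Σt_1 − Σt_2) − (Σ(ρt)_1 − Σ(ρt)_2) / ρ_m.
Σt_1 = 28 km; Σt_2 = 25 km; Σ(ρt)_1 = 71.67865; Σ(ρt)_2 = 70.1 (in km·g/cm³).
e = (28 − 25) − (71.67865 − 70.1) / 3.273 = 2.52 km.

2.52 km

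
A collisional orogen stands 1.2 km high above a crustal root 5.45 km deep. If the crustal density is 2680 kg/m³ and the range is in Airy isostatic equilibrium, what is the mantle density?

Airy balance: ρ_c h = (ρ_m − ρ_c) r → ρ_m = ρ_c (1 + h/r).
ρ_m = 2680 × (1 + 1.2 km/5.45 km) = 3270 kg/m³.

3270 kg/m³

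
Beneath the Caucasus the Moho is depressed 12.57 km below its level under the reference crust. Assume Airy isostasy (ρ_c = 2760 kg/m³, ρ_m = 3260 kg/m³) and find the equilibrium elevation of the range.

Balancing pressure at the compensation depth: ρ_c h = (ρ_m − ρ_c) r.
h = r (ρ_m − ρ_c) / ρ_c = 12.57 km × (3260 − 2760) / 2760 = 2.28 km.

2.28 km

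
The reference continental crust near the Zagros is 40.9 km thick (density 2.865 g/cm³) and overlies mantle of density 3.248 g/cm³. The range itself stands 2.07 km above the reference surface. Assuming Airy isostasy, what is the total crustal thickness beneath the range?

Root depth r = h ρ_c / (ρ_m − ρ_c) = 2.07 km × 2.865 / 0.383 = 15.48 km.
Total thickness = T + h + r = 40.9 km + 2.07 km + 15.48 km = 58.5 km.

58.5 km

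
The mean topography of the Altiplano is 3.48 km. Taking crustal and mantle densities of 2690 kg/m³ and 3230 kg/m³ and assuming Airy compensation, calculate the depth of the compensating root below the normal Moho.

Balancing pressure at the compensation depth: the weight of the topography is balanced by the buoyancy of the root, ρ_c h = (ρ_m − ρ_c) r.
r = h · ρ_c / (ρ_m − ρ_c) = 3.48 km × 2690 / (3230 − 2690) = 17.3 km.

17.3 km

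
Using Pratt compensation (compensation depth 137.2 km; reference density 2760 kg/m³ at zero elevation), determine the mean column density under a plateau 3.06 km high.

2700 kg/m³

Pratt balance: ρ_ref D = ρ (D + h).
ρ = ρ_ref D/(D + h) = 2760 × 137.2 km/(137.2 km + 3.06 km) = 2700 kg/m³.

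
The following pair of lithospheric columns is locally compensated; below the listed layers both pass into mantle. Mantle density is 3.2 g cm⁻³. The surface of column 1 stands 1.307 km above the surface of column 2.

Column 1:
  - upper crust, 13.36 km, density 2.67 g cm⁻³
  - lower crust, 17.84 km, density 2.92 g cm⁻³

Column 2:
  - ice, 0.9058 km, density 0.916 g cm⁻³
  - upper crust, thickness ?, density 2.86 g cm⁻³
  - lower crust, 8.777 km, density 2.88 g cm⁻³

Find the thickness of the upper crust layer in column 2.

8.87 km

Take the compensation level at the base of the deeper column (depth z_c below the surface of column 1) and equate Σ ρ_i t_i down to z_c; mantle fills any gap and the z_c terms cancel.
Column 1: 13.36×2.67 + 17.84×2.92 + (z_c − 31.2)×3.2
Column 2: 1.307×0 + 0.9058×0.916 + x×2.86 + 8.777×2.88 + (z_c − 1.307 − 9.6828 − x)×3.2
The z_c×3.2 term appears on both sides and cancels. Collect the known terms of each column as K = Σ(ρt)_known − 3.2 × (depth of known layers): K_1 = 87.764 − 3.2×31.2 = −12.076; K_2 = 26.1074728 − 3.2×(1.307 + 9.6828) = −9.0598872.
Balance: K_1 = K_2 − x×(3.2 − 2.86), so x = (K_2 − K_1)/(3.2 − 2.86) = 3.01611/0.34 = 8.87 km.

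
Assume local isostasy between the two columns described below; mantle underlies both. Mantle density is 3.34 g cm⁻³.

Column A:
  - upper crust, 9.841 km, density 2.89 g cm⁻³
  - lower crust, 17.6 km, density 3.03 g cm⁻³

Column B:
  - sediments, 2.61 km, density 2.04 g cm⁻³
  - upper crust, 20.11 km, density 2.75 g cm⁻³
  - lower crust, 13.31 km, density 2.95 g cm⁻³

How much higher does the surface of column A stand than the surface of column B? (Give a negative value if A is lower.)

For any compensation level in the mantle, the mantle terms cancel and isostasy reduces to e = (Σt_A − Σt_B) − (Σ(ρt)_A − Σ(ρt)_B) / ρ_m.
Σt_A = 27.441 km; Σt_B = 36.03 km; Σ(ρt)_A = 81.76849; Σ(ρt)_B = 99.8914 (in km·g cm⁻³).
e = (27.441 − 36.03) − (81.76849 − 99.8914) / 3.34 = −3.16 km.

−3.16 km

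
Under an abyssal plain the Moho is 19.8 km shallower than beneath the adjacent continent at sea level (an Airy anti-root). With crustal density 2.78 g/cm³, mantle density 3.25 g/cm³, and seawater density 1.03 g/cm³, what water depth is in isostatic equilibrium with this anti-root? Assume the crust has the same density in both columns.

Replacing a thickness d of crust by seawater at the top must be balanced by replacing crust with mantle at the base: d (ρ_c − ρ_w) = a (ρ_m − ρ_c).
d = a (ρ_m − ρ_c)/(ρ_c − ρ_w) = 19.8 km × 0.47/1.75 = 5.32 km.

5.32 km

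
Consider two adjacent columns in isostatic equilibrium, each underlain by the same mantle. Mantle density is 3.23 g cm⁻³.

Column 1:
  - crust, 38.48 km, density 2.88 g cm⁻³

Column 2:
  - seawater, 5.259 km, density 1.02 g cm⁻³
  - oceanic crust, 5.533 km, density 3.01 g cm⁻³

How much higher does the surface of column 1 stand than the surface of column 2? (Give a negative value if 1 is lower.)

0.195 km

For any compensation level in the mantle, the mantle terms cancel and isostasy reduces to e = (Σt_1 − Σt_2) − (Σ(ρt)_1 − Σ(ρt)_2) / ρ_m.
Σt_1 = 38.48 km; Σt_2 = 10.792 km; Σ(ρt)_1 = 110.8224; Σ(ρt)_2 = 22.01851 (in km·g cm⁻³).
e = (38.48 − 10.792) − (110.8224 − 22.01851) / 3.23 = 0.195 km.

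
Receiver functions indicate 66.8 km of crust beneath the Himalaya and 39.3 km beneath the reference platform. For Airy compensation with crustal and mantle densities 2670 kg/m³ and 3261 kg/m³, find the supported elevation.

4.98 km

Excess crust Δ = 66.8 km − 39.3 km = 27.5 km, split between elevation h and root r with h + r = Δ.
Airy balance ρ_c h = (ρ_m − ρ_c) r gives r = h ρ_c/(ρ_m − ρ_c), so h (1 + ρ_c/(ρ_m − ρ_c)) = Δ, i.e. h = Δ (ρ_m − ρ_c)/ρ_m.
h = 27.5 km × 591/3261 = 4.98 km.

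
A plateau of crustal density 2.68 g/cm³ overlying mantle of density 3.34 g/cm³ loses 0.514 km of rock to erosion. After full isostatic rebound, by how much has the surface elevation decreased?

0.102 km

Rebound u = e ρ_c/ρ_m = 0.514 km × 2.68/3.34 = 0.4124 km.
Net surface drop = e − u = 0.514 km − 0.4124 km = e (ρ_m − ρ_c)/ρ_m = 0.102 km.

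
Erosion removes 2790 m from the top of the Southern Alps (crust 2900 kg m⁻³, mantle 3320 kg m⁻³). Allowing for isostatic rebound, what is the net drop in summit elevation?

353 m

Rebound u = e ρ_c/ρ_m = 2790 m × 2900/3320 = 2437 m.
Net surface drop = e − u = 2790 m − 2437 m = e (ρ_m − ρ_c)/ρ_m = 353 m.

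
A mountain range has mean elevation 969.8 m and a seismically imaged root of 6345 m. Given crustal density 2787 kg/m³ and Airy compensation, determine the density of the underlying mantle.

Airy balance: ρ_c h = (ρ_m − ρ_c) r → ρ_m = ρ_c (1 + h/r).
ρ_m = 2787 × (1 + 969.8 m/6345 m) = 3210 kg/m³.

3210 kg/m³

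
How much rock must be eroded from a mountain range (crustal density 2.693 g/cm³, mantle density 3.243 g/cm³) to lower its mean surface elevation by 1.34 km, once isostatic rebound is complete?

Net drop Δ = e − u = e − e ρ_c/ρ_m = e (ρ_m − ρ_c)/ρ_m.
e = Δ ρ_m/(ρ_m − ρ_c) = 1.34 km × 3.243/0.55 = 7.9 km.

7.9 km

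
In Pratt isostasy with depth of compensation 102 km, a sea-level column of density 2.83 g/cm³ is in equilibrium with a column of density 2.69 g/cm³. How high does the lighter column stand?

5.31 km

ρ_ref D = ρ (D + h) → h = D (ρ_ref − ρ)/ρ.
h = 102 km × (2.83 − 2.69)/2.69 = 5.31 km.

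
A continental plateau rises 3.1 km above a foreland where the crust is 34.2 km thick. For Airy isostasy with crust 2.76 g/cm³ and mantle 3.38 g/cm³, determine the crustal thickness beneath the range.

51.1 km

Root depth r = h ρ_c / (ρ_m − ρ_c) = 3.1 km × 2.76 / 0.62 = 13.8 km.
Total thickness = T + h + r = 34.2 km + 3.1 km + 13.8 km = 51.1 km.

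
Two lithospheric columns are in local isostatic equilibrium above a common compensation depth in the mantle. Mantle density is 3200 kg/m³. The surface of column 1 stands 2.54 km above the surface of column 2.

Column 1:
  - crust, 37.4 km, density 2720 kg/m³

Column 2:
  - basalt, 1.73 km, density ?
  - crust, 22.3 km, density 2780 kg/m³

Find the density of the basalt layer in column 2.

2940 kg/m³

Take the compensation level at the base of the deeper column (depth z_c below the surface of column 1) and equate Σ ρ_i t_i down to z_c; mantle fills any gap and the z_c terms cancel.
Column 1: 37.4×2720 + (z_c − 37.4)×3200
Column 2: 2.54×0 + 1.73×ρ + 22.3×2780 + (z_c − 2.54 − 24.03)×3200
The z_c×3200 term appears on both sides and cancels. Collect the known terms of each column as K = Σ(ρt)_known − 3200 × (depth of known layers): K_1 = 101728 − 3200×37.4 = −17952; K_2 = 61994 − 3200×(2.54 + 24.03) = −23030.
Balance: K_1 = K_2 + 1.73×ρ, so ρ = (K_1 − K_2)/1.73 = 5078/1.73 = 2940 kg/m³.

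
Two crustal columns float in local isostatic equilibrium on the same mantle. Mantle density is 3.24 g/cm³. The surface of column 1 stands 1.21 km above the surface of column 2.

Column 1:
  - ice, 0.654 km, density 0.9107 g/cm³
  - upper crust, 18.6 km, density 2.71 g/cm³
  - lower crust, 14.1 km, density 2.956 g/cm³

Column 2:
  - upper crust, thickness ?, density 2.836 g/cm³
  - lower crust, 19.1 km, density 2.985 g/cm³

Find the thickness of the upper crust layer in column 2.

Take the compensation level at the base of the deeper column (depth z_c below the surface of column 1) and equate Σ ρ_i t_i down to z_c; mantle fills any gap and the z_c terms cancel.
Column 1: 0.654×0.9107 + 18.6×2.71 + 14.1×2.956 + (z_c − 33.354)×3.24
Column 2: 1.21×0 + x×2.836 + 19.1×2.985 + (z_c − 1.21 − 19.1 − x)×3.24
The z_c×3.24 term appears on both sides and cancels. Collect the known terms of each column as K = Σ(ρt)_known − 3.24 × (depth of known layers): K_1 = 92.6811978 − 3.24×33.354 = −15.3857622; K_2 = 57.0135 − 3.24×(1.21 + 19.1) = −8.7909.
Balance: K_1 = K_2 − x×(3.24 − 2.836), so x = (K_2 − K_1)/(3.24 − 2.836) = 6.59486/0.404 = 16.3 km.

16.3 km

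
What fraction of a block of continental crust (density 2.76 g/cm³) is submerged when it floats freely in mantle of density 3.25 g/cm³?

84.9%

Submerged fraction = ρ_obj/ρ_fluid = 2.76/3.25 = 84.9%.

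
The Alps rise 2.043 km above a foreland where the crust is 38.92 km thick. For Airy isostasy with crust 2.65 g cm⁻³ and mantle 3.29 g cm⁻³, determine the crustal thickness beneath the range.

Root depth r = h ρ_c / (ρ_m − ρ_c) = 2.043 km × 2.65 / 0.64 = 8.459 km.
Total thickness = T + h + r = 38.92 km + 2.043 km + 8.459 km = 49.4 km.

49.4 km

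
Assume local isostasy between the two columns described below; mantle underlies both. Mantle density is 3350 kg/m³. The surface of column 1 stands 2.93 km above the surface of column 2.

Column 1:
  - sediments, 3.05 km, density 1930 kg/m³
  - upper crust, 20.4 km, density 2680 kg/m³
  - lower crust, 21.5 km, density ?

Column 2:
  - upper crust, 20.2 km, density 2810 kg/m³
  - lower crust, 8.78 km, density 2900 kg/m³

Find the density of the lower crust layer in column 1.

3040 kg/m³

Take the compensation level at the base of the deeper column (depth z_c below the surface of column 1) and equate Σ ρ_i t_i down to z_c; mantle fills any gap and the z_c terms cancel.
Column 1: 3.05×1930 + 20.4×2680 + 21.5×ρ + (z_c − 44.95)×3350
Column 2: 2.93×0 + 20.2×2810 + 8.78×2900 + (z_c − 2.93 − 28.98)×3350
The z_c×3350 term appears on both sides and cancels. Collect the known terms of each column as K = Σ(ρt)_known − 3350 × (depth of known layers): K_1 = 60558.5 − 3350×44.95 = −90024; K_2 = 82224 − 3350×(2.93 + 28.98) = −24674.5.
Balance: K_1 + 21.5×ρ = K_2, so ρ = (K_2 − K_1)/21.5 = 65349.5/21.5 = 3040 kg/m³.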